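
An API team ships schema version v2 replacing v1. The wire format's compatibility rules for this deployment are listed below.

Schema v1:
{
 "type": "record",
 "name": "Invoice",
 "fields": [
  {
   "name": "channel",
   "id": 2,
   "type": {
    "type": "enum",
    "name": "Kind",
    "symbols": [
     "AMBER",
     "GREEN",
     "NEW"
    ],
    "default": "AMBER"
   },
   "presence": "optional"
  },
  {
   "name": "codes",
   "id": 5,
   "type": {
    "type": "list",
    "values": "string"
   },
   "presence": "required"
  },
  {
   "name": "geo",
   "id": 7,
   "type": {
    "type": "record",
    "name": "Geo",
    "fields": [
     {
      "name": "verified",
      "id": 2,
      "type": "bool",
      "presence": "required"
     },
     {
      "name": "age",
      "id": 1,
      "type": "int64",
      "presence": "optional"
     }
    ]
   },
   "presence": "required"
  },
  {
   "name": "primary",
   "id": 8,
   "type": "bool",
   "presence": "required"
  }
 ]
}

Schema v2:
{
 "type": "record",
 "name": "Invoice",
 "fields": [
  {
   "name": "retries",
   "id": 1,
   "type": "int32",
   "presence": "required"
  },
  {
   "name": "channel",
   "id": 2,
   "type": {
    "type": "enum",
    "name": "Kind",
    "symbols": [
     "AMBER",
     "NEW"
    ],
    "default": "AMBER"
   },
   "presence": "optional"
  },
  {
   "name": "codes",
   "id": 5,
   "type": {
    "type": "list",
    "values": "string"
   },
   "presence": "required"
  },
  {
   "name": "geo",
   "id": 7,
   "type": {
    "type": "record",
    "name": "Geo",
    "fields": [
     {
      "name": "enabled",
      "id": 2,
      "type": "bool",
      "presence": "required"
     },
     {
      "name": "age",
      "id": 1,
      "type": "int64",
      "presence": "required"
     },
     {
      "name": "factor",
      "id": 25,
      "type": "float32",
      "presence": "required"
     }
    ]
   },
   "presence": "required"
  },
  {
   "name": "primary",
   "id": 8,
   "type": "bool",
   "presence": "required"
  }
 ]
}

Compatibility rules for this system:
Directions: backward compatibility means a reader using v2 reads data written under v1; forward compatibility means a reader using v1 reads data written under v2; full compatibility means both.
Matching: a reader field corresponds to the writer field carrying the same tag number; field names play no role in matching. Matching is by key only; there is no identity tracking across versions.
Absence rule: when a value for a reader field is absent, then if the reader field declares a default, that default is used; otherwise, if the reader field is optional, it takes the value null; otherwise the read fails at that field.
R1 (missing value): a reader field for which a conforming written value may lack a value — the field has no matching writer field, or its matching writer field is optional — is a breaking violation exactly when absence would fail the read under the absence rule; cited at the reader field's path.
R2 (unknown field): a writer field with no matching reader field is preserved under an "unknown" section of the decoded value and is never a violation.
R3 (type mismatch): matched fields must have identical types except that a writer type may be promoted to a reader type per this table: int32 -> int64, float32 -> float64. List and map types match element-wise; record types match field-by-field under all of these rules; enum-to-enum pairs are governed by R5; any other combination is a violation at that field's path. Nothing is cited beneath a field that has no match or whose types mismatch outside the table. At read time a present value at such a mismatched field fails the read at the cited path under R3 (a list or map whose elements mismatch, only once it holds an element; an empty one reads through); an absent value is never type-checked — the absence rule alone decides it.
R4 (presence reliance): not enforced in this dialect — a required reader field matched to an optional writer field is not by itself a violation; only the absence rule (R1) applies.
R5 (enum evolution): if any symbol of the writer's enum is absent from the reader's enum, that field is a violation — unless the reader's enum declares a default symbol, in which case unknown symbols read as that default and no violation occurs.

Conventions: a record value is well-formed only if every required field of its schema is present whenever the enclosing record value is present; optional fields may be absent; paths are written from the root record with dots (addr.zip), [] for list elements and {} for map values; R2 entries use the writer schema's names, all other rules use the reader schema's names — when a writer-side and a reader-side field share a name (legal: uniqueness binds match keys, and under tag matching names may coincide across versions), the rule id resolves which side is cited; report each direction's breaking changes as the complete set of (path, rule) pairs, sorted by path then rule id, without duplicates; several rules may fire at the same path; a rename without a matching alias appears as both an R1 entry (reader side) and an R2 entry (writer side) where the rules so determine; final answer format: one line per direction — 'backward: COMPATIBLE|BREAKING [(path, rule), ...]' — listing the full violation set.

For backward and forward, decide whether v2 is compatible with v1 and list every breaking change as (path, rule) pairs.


backward: BREAKING [(geo.age, R1), (geo.factor, R1), (retries, R1)]; forward: COMPATIBLE []

each type pair in Invoice: writer, then reader
backward for Invoice (reader v2, writer v1):
  retries: no writer match
  channel <- channel (Kind -> Kind, writer optional)
  codes <- codes (list<string> -> list<string>, writer required)
  geo <- geo (Geo -> Geo, writer required)
  primary <- primary (bool -> bool, writer required)
  geo.enabled <- geo.verified (bool -> bool, writer required)
  geo.age <- geo.age (int64 -> int64, writer optional)
  geo.factor: no writer match
  rule R1 violated at geo.age
  rule R1 violated at geo.factor
  rule R1 violated at retries
  => 3 violation(s): backward is BREAKING for Invoice
forward for Invoice (reader v1, writer v2):
  channel <- channel (Kind -> Kind, writer optional)
  codes <- codes (list<string> -> list<string>, writer required)
  geo <- geo (Geo -> Geo, writer required)
  primary <- primary (bool -> bool, writer required)
  writer field retries has no reader counterpart
  geo.verified <- geo.enabled (bool -> bool, writer required)
  geo.age <- geo.age (int64 -> int64, writer required)
  writer field geo.factor has no reader counterpart
  => forward verdict for Invoice: COMPATIBLE, no violations


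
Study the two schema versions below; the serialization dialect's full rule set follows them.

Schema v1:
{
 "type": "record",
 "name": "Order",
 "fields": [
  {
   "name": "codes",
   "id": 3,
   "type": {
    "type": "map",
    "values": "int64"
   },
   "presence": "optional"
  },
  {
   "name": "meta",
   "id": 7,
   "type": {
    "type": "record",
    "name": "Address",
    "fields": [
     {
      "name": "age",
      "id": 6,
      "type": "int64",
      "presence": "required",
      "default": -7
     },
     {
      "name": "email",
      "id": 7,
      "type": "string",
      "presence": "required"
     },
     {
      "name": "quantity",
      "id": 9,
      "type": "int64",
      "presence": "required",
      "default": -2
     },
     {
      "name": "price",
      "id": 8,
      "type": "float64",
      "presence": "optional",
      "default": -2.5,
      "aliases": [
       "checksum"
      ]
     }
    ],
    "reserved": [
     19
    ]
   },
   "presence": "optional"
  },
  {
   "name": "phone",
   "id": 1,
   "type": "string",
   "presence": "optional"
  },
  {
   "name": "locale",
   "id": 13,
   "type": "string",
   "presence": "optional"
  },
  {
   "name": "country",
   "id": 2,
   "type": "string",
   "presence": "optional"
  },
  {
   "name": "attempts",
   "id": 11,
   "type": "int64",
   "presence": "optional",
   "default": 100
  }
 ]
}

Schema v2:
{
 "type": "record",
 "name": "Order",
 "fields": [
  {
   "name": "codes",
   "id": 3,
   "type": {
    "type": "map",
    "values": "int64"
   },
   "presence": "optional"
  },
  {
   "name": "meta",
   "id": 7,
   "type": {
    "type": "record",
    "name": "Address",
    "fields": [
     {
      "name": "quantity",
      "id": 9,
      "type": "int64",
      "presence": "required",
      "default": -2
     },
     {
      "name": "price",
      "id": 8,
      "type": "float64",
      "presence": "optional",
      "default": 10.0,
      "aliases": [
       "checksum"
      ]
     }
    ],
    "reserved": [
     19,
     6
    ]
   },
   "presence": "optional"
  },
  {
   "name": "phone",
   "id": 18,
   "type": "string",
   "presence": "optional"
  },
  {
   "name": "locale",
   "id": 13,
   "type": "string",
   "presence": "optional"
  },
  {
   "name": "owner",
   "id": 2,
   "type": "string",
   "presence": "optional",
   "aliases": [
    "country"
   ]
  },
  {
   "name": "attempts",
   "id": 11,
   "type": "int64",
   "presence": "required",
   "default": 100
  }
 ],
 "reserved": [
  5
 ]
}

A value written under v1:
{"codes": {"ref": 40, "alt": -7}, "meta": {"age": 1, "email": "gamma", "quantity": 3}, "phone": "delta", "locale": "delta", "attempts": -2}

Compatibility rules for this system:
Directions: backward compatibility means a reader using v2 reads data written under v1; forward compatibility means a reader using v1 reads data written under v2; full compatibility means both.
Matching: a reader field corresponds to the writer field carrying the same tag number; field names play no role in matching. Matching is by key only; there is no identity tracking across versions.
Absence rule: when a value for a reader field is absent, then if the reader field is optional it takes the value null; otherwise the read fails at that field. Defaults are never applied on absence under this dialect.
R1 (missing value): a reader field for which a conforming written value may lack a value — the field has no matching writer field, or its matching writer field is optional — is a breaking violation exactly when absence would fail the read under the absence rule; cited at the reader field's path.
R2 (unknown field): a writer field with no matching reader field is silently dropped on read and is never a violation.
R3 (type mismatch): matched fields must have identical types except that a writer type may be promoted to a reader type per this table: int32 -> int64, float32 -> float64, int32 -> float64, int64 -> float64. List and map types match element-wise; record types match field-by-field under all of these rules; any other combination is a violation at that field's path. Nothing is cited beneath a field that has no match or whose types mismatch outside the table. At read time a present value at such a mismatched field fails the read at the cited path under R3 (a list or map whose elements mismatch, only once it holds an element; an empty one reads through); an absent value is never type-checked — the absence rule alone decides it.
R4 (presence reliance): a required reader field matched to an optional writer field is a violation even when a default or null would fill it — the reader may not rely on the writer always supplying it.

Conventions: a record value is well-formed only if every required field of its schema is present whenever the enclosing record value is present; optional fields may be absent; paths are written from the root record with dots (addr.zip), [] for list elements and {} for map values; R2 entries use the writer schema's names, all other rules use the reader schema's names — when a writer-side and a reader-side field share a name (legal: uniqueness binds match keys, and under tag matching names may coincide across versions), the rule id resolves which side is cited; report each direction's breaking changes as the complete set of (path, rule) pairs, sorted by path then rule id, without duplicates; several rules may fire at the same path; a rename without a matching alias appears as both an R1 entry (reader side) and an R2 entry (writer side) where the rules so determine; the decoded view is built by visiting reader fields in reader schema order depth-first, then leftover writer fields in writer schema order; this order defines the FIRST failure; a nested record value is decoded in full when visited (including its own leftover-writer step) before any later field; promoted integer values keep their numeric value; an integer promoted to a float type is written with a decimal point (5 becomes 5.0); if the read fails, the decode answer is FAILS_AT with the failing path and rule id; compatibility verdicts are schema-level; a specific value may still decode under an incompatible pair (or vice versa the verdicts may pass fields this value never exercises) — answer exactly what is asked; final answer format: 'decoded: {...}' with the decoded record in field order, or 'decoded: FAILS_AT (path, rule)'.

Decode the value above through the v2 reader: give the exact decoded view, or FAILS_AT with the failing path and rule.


decoded: {"codes": {"ref": 40, "alt": -7}, "meta": {"quantity": 3, "price": null}, "phone": null, "locale": "delta", "owner": null, "attempts": -2}

the writer's type comes first in each Order pair
decode walk for Order under reader schema v2:
  codes := {"ref": 40, "alt": -7}
  meta.quantity := 3
  meta.price := null (not supplied -> null)
  writer meta.age: unmatched, discarded
  writer meta.email: unmatched, discarded
  phone := null (not supplied -> null)
  locale := "delta"
  owner := null (not supplied -> null)
  attempts := -2
  writer phone: unmatched, discarded
  => decoded: {"codes": {"ref": 40, "alt": -7}, "meta": {"quantity": 3, "price": null}, "phone": null, "locale": "delta", "owner": null, "attempts": -2}
the other Order changes do not affect what is asked:
  field price in record Address: default set to 10.0 -> fires no rule on Order under this dialect and leaves the result unchanged
  field attempts in record Order: optional changed to required -> a verdict-level change on Order — the shown value reads the same


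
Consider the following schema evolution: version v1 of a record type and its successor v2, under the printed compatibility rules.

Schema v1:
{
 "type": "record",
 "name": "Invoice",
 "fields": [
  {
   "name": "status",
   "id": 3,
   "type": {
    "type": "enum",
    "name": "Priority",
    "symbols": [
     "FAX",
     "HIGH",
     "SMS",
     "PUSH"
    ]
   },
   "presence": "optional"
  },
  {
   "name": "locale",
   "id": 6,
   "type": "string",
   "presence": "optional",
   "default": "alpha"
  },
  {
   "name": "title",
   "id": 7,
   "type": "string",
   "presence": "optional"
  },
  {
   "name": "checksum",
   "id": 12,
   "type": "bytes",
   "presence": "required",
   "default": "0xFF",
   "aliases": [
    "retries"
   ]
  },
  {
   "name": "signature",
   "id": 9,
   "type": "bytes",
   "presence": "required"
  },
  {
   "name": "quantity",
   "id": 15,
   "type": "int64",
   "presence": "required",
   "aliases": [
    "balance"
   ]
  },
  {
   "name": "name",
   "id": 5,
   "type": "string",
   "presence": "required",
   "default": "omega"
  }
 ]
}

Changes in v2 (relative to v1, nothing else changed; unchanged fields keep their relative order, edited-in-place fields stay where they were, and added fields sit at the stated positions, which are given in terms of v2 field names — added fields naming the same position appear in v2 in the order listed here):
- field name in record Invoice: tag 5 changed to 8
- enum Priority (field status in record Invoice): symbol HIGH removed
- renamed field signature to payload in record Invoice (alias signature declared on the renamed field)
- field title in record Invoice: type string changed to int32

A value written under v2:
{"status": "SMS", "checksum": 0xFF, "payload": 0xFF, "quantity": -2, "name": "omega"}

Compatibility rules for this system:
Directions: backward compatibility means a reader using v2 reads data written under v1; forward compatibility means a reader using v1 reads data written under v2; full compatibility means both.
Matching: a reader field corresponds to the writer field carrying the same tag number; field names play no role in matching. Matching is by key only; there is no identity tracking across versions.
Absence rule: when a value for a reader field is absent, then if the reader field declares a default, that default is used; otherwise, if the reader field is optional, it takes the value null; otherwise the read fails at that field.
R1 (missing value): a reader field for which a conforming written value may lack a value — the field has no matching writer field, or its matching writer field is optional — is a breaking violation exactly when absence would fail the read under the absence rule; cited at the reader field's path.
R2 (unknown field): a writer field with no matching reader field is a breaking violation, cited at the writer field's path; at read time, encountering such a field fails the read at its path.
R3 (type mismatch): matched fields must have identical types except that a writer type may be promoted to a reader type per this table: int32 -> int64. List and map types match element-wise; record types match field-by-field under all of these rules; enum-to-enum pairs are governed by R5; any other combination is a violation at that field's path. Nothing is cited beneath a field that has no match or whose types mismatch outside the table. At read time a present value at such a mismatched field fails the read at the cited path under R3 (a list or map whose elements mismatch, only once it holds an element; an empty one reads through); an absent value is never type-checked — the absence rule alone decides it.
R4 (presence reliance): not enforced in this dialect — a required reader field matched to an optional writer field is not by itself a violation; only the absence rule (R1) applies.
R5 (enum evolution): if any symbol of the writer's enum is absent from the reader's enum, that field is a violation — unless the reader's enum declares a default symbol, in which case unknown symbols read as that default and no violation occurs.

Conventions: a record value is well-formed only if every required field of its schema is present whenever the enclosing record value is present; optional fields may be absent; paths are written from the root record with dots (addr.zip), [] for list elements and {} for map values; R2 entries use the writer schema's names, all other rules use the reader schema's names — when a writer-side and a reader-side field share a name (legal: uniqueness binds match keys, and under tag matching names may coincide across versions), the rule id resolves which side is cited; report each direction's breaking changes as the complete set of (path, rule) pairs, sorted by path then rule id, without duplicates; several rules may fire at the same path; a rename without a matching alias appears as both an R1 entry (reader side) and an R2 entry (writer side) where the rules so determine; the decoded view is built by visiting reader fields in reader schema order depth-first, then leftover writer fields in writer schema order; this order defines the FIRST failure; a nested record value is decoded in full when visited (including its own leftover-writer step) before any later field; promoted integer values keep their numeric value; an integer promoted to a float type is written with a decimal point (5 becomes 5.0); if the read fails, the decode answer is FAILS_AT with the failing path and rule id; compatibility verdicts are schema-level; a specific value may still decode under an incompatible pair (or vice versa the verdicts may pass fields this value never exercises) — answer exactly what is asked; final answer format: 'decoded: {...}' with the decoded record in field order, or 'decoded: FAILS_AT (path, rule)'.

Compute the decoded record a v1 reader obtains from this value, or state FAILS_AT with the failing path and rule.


decoded: FAILS_AT (name, R2)

in Invoice below, arrows point writer -> reader
decode (reader v1):
  status := "SMS"
  locale := "alpha" (missing; default applied)
  title := null (missing; optional => null)
  checksum := 0xFF
  signature := 0xFF (from writer payload)
  quantity := -2
  name := "omega" (missing; default applied)
  read fails at name under R2 (unknown field)
  => FAILS_AT (name, R2)
diffs on Invoice not affecting the asked answer:
  enum Priority (field status in record Invoice): symbol HIGH removed -> changes Invoice's schema-level verdicts only — the decode of this value is the same
  renamed field signature to payload in record Invoice (alias signature declared on the renamed field) -> inert under this dialect — no rule fires on Invoice and the result does not move
  field title in record Invoice: type string changed to int32 -> changes Invoice's schema-level verdicts only — the decode of this value is the same


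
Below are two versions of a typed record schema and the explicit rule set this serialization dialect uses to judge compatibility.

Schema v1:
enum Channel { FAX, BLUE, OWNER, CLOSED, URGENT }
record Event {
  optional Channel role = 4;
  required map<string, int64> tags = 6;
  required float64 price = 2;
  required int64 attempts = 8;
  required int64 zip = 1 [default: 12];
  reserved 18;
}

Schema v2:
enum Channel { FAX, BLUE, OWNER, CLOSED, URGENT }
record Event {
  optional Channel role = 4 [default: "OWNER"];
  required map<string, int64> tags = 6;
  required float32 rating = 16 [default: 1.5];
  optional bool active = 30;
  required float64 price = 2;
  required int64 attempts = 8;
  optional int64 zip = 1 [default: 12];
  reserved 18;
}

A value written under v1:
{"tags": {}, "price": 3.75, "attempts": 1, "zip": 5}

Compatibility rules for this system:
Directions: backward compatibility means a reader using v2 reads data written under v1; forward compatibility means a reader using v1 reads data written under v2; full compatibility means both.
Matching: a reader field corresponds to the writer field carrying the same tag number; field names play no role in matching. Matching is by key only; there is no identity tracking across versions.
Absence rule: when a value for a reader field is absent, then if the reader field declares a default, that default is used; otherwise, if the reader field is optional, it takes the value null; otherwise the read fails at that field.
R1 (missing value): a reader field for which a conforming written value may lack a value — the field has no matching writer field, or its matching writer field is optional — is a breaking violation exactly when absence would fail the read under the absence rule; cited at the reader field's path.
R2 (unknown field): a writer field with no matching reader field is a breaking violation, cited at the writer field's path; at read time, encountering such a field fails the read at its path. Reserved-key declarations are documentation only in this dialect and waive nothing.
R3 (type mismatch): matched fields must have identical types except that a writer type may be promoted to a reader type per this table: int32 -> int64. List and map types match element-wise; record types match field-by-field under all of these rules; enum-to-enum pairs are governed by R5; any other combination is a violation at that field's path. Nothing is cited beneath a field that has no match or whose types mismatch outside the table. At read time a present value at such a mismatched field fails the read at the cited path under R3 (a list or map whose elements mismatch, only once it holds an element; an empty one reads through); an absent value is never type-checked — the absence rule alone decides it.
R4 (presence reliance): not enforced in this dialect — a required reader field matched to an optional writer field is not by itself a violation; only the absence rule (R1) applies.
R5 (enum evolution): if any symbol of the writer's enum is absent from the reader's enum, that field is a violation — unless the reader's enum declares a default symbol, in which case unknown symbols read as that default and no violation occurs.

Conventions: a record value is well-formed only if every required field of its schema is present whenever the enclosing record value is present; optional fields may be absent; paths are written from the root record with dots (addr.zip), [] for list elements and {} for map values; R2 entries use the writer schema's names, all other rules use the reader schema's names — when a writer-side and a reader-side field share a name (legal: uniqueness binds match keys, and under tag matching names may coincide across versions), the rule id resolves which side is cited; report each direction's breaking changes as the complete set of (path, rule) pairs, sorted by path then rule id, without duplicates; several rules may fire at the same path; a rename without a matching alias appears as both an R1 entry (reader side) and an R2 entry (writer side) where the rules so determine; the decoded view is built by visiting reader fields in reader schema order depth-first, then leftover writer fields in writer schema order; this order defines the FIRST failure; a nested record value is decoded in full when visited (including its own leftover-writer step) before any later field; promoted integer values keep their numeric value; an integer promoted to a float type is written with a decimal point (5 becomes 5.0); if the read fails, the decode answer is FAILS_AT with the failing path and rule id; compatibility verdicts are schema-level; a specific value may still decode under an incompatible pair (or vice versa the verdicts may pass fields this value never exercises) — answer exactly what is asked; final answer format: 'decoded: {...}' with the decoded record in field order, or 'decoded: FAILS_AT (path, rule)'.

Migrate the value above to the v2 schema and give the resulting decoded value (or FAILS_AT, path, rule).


arrows below run writer -> reader for Event
decoding the Event value with the v2 reader:
  role := "OWNER" (absent -> default)
  tags := {}
  rating := 1.5 (absent -> default)
  active := null (absent, optional -> null)
  price := 3.75
  attempts := 1
  zip := 5
  => decoded: {"role": "OWNER", "tags": {}, "rating": 1.5, "active": null, "price": 3.75, "attempts": 1, "zip": 5}
ruling out the remaining Event differences:
  field zip in record Event: required changed to optional -> no rule fires on it and the decoded Event view is identical with or without it

decoded: {"role": "OWNER", "tags": {}, "rating": 1.5, "active": null, "price": 3.75, "attempts": 1, "zip": 5}


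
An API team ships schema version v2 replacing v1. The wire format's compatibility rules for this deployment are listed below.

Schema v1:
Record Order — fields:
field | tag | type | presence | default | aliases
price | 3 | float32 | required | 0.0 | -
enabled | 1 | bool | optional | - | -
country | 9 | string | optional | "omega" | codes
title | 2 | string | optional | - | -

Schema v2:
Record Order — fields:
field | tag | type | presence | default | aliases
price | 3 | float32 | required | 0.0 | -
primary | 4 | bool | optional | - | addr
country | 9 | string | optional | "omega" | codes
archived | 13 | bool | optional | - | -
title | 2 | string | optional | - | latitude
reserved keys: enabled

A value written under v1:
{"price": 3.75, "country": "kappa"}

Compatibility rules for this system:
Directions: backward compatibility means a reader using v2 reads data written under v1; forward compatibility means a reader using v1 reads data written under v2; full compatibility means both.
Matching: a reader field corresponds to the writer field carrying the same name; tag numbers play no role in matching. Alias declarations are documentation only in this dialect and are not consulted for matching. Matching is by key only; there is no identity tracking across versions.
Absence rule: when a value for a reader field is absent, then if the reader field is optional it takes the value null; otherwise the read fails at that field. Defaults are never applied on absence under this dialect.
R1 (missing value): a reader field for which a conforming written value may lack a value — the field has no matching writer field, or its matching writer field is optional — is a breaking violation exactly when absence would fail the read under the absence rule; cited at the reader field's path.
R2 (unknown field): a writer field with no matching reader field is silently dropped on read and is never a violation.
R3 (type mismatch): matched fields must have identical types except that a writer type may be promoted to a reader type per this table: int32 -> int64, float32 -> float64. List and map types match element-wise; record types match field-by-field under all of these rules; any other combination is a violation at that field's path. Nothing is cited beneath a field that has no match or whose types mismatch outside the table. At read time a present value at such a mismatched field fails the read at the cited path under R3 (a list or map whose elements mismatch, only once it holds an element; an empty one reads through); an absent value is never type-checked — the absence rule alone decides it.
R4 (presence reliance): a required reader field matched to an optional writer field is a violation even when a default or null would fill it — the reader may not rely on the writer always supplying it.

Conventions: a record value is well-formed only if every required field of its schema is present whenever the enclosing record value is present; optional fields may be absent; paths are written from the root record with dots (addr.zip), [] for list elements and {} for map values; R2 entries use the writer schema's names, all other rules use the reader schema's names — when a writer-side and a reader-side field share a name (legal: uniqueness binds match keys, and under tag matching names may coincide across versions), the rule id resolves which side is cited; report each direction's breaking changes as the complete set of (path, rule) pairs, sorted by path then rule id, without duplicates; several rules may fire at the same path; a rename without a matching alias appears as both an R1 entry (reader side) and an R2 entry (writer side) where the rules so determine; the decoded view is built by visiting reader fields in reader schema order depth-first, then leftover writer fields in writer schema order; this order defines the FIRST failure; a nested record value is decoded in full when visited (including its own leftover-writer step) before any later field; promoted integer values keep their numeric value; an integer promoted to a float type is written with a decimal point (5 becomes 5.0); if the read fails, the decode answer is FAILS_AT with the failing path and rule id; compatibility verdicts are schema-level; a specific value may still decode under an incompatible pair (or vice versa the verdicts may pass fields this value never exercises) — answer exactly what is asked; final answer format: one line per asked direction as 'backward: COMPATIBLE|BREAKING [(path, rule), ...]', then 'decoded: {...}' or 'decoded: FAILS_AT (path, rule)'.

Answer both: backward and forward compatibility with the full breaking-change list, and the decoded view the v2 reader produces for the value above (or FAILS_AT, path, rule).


each type pair in Order: writer, then reader
backward pass over Order, reader schema v2, writer schema v1:
  float32 -> float32, writer required: price aligns to price
  primary has no writer counterpart
  string -> string, writer optional: country aligns to country
  archived has no writer counterpart
  string -> string, writer optional: title aligns to title
  leftover writer field: enabled
  => backward verdict for Order: COMPATIBLE, no violations
forward pass over Order, reader schema v1, writer schema v2:
  float32 -> float32, writer required: price aligns to price
  enabled has no writer counterpart
  string -> string, writer optional: country aligns to country
  string -> string, writer optional: title aligns to title
  leftover writer field: primary
  leftover writer field: archived
  => forward verdict for Order: COMPATIBLE, no violations
decode (reader v2):
  price := 3.75
  primary := null (not supplied -> null)
  country := "kappa"
  archived := null (not supplied -> null)
  title := null (not supplied -> null)
  => decoded: {"price": 3.75, "primary": null, "country": "kappa", "archived": null, "title": null}

backward: COMPATIBLE []; forward: COMPATIBLE []; decoded: {"price": 3.75, "primary": null, "country": "kappa", "archived": null, "title": null}


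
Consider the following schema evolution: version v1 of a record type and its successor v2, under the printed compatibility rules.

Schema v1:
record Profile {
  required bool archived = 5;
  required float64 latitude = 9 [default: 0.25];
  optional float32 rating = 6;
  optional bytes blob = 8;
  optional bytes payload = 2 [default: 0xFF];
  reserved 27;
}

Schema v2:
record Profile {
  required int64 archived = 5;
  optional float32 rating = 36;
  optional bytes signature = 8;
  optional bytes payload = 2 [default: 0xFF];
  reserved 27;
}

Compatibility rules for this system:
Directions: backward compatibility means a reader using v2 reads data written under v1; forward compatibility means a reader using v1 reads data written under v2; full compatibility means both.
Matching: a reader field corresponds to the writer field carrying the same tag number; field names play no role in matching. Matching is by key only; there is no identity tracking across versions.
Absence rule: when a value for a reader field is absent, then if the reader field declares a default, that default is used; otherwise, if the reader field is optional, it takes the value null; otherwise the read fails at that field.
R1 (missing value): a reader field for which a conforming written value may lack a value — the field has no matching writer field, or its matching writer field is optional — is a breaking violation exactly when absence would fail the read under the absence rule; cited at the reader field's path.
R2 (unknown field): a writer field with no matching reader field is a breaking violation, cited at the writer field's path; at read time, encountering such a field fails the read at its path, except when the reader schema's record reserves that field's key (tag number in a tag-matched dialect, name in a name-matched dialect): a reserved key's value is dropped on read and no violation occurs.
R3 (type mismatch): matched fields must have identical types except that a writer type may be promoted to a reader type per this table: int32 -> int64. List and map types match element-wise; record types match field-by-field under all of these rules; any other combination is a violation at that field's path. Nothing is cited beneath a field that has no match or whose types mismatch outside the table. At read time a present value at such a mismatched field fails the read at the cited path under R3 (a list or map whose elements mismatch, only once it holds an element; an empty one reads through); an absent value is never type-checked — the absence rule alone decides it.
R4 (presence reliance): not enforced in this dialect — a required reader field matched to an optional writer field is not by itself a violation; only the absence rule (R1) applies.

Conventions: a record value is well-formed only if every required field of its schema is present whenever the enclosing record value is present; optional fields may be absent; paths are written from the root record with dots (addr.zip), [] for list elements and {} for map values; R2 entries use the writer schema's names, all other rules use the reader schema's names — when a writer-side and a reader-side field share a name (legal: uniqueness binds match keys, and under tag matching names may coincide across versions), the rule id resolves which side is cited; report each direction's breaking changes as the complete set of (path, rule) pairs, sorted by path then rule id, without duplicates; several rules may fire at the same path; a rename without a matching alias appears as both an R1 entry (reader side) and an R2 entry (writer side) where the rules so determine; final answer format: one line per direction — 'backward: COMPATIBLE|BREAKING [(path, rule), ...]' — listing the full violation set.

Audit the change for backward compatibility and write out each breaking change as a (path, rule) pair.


backward: BREAKING [(archived, R3), (latitude, R2), (rating, R2)]

the writer's type comes first in each Profile pair
backward on Profile — v2 reading data written by v1:
  writer required, bool -> int64: reader archived maps from writer archived
  no writer field matches reader rating
  writer optional, bytes -> bytes: reader signature maps from writer blob
  writer optional, bytes -> bytes: reader payload maps from writer payload
  writer latitude: unknown to reader
  writer rating: unknown to reader
  R3 fires at archived
  R2 fires at latitude
  R2 fires at rating
  => backward: BREAKING (3)
the other Profile changes do not affect what is asked:
  renamed field blob to signature in record Profile -> no rule fires on it in Profile's dialect; the asked verdict holds


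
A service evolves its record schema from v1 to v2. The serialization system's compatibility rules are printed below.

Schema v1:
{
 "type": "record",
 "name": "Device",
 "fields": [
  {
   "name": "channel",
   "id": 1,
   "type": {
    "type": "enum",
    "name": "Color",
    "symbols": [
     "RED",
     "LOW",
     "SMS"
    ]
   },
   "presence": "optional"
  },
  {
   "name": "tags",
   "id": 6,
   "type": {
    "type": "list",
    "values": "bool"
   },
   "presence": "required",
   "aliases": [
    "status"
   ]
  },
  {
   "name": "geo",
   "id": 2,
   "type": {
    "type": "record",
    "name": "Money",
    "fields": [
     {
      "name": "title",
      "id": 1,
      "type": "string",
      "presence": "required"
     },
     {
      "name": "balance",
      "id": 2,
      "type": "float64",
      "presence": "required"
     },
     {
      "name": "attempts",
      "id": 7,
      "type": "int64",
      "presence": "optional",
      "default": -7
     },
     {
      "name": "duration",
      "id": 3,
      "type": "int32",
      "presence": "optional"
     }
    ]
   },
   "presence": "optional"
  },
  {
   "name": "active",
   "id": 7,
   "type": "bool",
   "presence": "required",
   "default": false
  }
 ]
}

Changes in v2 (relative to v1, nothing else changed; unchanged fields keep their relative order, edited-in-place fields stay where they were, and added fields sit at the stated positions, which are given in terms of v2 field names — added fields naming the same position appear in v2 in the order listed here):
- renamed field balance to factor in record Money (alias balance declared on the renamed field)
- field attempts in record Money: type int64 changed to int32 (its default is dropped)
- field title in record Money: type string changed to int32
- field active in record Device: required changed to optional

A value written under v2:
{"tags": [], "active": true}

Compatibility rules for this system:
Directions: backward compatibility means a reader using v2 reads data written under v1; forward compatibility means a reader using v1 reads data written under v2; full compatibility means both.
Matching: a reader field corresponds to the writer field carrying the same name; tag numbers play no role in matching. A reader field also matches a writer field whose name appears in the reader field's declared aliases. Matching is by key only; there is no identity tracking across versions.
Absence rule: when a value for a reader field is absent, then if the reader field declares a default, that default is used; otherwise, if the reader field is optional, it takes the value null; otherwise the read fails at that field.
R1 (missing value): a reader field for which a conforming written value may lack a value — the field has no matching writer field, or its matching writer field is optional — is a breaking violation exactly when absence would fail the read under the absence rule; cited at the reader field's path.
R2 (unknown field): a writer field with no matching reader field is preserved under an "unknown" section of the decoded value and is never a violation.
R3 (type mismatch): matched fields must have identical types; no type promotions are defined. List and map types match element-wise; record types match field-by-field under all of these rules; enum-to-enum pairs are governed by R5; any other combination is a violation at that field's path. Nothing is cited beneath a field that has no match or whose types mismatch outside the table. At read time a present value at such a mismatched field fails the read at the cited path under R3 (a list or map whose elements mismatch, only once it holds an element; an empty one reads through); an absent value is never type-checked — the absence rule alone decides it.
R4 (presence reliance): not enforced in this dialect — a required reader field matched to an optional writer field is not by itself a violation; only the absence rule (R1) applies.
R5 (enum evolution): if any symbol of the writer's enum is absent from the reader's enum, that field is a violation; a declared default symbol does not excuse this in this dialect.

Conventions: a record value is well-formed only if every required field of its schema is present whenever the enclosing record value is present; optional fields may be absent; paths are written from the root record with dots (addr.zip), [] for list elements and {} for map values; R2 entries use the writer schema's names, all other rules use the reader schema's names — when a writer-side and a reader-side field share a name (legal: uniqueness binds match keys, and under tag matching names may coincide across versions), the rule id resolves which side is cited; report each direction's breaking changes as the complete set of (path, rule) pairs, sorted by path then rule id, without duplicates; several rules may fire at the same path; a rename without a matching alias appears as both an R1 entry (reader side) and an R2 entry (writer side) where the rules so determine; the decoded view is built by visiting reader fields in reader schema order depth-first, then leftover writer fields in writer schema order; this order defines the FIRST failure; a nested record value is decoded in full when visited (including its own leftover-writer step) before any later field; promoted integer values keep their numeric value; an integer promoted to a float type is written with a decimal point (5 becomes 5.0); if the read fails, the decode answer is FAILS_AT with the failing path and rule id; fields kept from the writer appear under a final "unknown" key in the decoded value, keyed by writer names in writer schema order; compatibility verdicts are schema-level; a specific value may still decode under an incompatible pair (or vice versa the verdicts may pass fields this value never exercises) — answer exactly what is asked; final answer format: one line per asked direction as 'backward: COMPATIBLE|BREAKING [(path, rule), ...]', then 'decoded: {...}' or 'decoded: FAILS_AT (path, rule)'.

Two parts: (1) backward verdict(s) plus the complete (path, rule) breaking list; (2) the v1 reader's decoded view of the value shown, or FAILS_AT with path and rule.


backward: BREAKING [(geo.attempts, R3), (geo.title, R3)]; decoded: {"channel": null, "tags": [], "geo": null, "active": true}

the writer's type comes first in each Device pair
backward pass over Device, reader schema v2, writer schema v1:
  channel: paired with writer channel (Color -> Color; writer optional)
  tags: paired with writer tags (list<bool> -> list<bool>; writer required)
  geo: paired with writer geo (Money -> Money; writer optional)
  active: paired with writer active (bool -> bool; writer required)
  geo.title: paired with writer geo.title (string -> int32; writer required)
  geo.factor: paired with writer geo.balance (float64 -> float64; writer required)
  geo.attempts: paired with writer geo.attempts (int64 -> int32; writer optional)
  geo.duration: paired with writer geo.duration (int32 -> int32; writer optional)
  violation R3 at geo.attempts
  violation R3 at geo.title
  => 2 violation(s): backward is BREAKING for Device
decode (reader v1):
  channel := null (not supplied -> null)
  tags := []
  geo := null (not supplied -> null)
  active := true
  => decoded: {"channel": null, "tags": [], "geo": null, "active": true}
ruling out the remaining Device differences:
  renamed field balance to factor in record Money (alias balance declared on the renamed field) -> matters only for Device's forward compatibility — outside the asked direction
  field active in record Device: required changed to optional -> fires no rule on Device, leaving the asked answer as it is
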